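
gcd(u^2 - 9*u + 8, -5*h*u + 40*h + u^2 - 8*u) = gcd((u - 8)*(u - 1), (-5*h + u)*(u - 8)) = u - 8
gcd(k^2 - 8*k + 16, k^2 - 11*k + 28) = k - 4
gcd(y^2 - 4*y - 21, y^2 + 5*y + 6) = y + 3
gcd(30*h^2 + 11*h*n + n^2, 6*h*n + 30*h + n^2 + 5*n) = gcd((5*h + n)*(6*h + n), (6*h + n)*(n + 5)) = 6*h + n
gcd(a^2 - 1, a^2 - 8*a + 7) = a - 1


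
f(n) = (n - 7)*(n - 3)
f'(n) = 2*n - 10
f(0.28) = 18.28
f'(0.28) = -9.44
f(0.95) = 12.40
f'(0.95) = -8.10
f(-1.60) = 39.56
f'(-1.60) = -13.20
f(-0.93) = 31.16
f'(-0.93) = -11.86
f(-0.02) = 21.20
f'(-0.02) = -10.04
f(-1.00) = 32.00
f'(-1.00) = -12.00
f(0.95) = 12.40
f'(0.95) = -8.10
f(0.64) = 15.01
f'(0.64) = -8.72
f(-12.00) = 285.00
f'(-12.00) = -34.00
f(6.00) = -3.00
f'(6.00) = 2.00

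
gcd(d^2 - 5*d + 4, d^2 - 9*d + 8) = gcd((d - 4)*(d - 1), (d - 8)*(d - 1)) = d - 1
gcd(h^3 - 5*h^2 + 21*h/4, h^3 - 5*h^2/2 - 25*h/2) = h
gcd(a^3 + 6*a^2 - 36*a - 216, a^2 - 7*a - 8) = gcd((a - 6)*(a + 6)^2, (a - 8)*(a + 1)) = 1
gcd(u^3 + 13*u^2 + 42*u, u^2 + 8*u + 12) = u + 6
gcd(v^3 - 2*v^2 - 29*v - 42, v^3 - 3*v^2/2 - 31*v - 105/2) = v^2 - 4*v - 21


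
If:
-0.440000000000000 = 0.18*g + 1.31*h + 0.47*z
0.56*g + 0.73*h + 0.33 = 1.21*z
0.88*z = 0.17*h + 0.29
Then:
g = 0.56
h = -0.50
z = 0.23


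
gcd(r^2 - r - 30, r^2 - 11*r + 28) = 1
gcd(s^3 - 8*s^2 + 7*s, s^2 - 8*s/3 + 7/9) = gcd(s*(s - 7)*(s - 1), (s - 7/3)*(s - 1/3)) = 1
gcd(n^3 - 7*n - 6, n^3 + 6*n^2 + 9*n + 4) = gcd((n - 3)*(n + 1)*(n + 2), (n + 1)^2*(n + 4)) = n + 1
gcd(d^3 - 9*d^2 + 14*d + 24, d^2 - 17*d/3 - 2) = d - 6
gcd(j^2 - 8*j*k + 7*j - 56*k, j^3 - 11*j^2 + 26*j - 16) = 1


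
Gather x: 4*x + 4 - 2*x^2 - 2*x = -2*x^2 + 2*x + 4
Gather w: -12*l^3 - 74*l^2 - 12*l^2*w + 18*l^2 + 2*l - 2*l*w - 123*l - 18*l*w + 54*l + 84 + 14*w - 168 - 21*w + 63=-12*l^3 - 56*l^2 - 67*l + w*(-12*l^2 - 20*l - 7) - 21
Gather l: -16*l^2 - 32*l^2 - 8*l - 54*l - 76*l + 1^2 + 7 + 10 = -48*l^2 - 138*l + 18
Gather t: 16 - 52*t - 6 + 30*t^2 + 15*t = 30*t^2 - 37*t + 10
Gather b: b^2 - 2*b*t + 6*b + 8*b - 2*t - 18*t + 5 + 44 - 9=b^2 + b*(14 - 2*t) - 20*t + 40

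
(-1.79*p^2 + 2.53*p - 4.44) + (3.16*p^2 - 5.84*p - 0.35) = 1.37*p^2 - 3.31*p - 4.79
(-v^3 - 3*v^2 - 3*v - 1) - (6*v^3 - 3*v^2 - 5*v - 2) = -7*v^3 + 2*v + 1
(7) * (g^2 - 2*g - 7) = 7*g^2 - 14*g - 49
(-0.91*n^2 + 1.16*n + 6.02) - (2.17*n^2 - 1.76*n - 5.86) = -3.08*n^2 + 2.92*n + 11.88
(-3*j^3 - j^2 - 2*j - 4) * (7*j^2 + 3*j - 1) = -21*j^5 - 16*j^4 - 14*j^3 - 33*j^2 - 10*j + 4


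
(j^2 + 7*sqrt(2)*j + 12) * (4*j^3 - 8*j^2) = 4*j^5 - 8*j^4 + 28*sqrt(2)*j^4 - 56*sqrt(2)*j^3 + 48*j^3 - 96*j^2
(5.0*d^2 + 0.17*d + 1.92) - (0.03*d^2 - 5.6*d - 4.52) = 4.97*d^2 + 5.77*d + 6.44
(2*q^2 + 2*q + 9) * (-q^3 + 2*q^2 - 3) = -2*q^5 + 2*q^4 - 5*q^3 + 12*q^2 - 6*q - 27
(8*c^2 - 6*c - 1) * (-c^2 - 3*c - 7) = -8*c^4 - 18*c^3 - 37*c^2 + 45*c + 7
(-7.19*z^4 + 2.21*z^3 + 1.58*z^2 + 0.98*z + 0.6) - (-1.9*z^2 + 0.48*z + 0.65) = -7.19*z^4 + 2.21*z^3 + 3.48*z^2 + 0.5*z - 0.05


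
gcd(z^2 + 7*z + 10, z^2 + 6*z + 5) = z + 5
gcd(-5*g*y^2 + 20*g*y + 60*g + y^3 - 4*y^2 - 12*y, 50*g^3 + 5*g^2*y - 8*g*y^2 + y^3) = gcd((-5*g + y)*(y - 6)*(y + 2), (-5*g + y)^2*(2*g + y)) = -5*g + y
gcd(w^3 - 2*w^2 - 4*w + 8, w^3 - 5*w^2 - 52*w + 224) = 1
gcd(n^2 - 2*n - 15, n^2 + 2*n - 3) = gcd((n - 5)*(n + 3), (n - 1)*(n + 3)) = n + 3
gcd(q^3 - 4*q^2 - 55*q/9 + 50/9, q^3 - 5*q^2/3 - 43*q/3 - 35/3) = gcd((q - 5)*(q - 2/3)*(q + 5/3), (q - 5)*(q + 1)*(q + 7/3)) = q - 5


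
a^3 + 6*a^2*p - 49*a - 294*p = (a - 7)*(a + 7)*(a + 6*p)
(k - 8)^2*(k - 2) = k^3 - 18*k^2 + 96*k - 128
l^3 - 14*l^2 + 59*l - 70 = (l - 7)*(l - 5)*(l - 2)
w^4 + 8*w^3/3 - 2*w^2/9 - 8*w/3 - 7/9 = (w - 1)*(w + 1/3)*(w + 1)*(w + 7/3)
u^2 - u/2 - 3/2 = (u - 3/2)*(u + 1)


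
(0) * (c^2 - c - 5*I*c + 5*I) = 0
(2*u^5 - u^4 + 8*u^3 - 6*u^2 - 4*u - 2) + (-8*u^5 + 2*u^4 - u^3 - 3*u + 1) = -6*u^5 + u^4 + 7*u^3 - 6*u^2 - 7*u - 1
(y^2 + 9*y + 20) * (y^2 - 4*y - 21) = y^4 + 5*y^3 - 37*y^2 - 269*y - 420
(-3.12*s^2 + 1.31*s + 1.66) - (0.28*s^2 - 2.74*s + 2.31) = -3.4*s^2 + 4.05*s - 0.65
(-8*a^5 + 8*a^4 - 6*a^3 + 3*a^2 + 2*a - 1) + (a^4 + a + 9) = -8*a^5 + 9*a^4 - 6*a^3 + 3*a^2 + 3*a + 8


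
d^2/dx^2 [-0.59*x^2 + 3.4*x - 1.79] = -1.18000000000000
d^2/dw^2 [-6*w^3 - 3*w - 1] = -36*w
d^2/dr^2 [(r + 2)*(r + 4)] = 2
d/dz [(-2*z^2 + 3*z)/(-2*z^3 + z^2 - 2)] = (-2*z^2*(2*z - 3)*(3*z - 1) + (4*z - 3)*(2*z^3 - z^2 + 2))/(2*z^3 - z^2 + 2)^2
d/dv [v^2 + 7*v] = 2*v + 7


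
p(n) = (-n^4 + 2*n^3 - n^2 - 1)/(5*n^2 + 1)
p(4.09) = -1.90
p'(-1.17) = 0.75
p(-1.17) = -0.95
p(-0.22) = -0.86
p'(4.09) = -1.23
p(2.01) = -0.24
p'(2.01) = -0.35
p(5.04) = -3.25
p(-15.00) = -51.16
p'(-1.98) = 1.17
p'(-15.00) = 6.40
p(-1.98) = -1.74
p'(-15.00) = 6.40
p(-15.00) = -51.16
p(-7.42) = -14.13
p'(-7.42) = 3.37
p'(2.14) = -0.41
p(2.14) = -0.29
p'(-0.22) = -0.91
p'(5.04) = -1.61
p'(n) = -10*n*(-n^4 + 2*n^3 - n^2 - 1)/(5*n^2 + 1)^2 + (-4*n^3 + 6*n^2 - 2*n)/(5*n^2 + 1)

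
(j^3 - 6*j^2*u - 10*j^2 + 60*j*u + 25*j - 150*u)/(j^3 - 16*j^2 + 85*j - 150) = (j - 6*u)/(j - 6)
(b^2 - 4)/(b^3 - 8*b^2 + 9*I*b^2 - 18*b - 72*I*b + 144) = (b^2 - 4)/(b^3 + b^2*(-8 + 9*I) + b*(-18 - 72*I) + 144)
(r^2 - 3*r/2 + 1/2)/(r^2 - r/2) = (r - 1)/r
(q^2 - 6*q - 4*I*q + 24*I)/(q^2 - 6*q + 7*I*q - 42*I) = (q - 4*I)/(q + 7*I)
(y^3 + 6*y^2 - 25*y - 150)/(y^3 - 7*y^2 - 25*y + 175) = (y + 6)/(y - 7)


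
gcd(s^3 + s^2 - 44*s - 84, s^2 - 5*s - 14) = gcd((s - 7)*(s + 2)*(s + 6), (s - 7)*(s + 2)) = s^2 - 5*s - 14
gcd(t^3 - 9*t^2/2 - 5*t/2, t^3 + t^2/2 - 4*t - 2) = t + 1/2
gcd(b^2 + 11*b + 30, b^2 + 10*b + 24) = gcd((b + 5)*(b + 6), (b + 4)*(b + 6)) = b + 6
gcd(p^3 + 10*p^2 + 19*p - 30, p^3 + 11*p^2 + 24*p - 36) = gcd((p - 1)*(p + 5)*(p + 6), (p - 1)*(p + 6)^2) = p^2 + 5*p - 6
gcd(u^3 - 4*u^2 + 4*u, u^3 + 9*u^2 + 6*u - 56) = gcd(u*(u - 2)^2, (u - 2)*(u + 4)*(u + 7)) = u - 2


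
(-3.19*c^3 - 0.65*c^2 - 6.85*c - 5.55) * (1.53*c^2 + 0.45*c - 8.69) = -4.8807*c^5 - 2.43*c^4 + 16.9481*c^3 - 5.9255*c^2 + 57.029*c + 48.2295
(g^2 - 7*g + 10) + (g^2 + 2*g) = 2*g^2 - 5*g + 10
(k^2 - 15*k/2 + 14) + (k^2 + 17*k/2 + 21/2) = 2*k^2 + k + 49/2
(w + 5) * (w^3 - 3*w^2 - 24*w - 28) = w^4 + 2*w^3 - 39*w^2 - 148*w - 140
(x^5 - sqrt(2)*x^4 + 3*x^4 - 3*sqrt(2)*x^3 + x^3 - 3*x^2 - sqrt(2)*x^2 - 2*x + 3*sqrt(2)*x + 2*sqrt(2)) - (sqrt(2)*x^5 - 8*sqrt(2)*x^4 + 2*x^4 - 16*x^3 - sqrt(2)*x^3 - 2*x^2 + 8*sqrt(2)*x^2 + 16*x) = -sqrt(2)*x^5 + x^5 + x^4 + 7*sqrt(2)*x^4 - 2*sqrt(2)*x^3 + 17*x^3 - 9*sqrt(2)*x^2 - x^2 - 18*x + 3*sqrt(2)*x + 2*sqrt(2)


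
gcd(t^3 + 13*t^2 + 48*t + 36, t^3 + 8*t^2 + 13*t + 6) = t^2 + 7*t + 6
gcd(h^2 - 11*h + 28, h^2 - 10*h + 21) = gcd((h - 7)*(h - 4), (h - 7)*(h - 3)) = h - 7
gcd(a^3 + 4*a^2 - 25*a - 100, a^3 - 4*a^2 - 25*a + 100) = a^2 - 25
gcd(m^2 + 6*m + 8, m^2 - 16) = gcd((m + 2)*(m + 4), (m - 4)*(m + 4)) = m + 4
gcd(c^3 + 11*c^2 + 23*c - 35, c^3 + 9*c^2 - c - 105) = c^2 + 12*c + 35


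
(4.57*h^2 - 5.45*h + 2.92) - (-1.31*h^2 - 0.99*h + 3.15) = 5.88*h^2 - 4.46*h - 0.23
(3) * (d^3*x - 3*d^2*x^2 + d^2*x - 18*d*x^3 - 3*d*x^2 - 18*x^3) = 3*d^3*x - 9*d^2*x^2 + 3*d^2*x - 54*d*x^3 - 9*d*x^2 - 54*x^3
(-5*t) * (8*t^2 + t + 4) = -40*t^3 - 5*t^2 - 20*t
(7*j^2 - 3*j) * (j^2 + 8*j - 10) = 7*j^4 + 53*j^3 - 94*j^2 + 30*j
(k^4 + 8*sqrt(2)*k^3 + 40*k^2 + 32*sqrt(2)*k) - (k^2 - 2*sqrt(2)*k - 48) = k^4 + 8*sqrt(2)*k^3 + 39*k^2 + 34*sqrt(2)*k + 48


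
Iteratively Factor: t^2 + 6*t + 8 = (t + 2)*(t + 4)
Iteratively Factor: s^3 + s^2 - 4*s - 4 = (s - 2)*(s^2 + 3*s + 2) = (s - 2)*(s + 2)*(s + 1)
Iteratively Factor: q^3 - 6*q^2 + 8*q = (q)*(q^2 - 6*q + 8) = q*(q - 4)*(q - 2)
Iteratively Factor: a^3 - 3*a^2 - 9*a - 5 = (a + 1)*(a^2 - 4*a - 5) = (a + 1)^2*(a - 5)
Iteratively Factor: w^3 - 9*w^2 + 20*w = (w - 4)*(w^2 - 5*w) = w*(w - 4)*(w - 5)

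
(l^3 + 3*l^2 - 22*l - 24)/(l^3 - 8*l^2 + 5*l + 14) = (l^2 + 2*l - 24)/(l^2 - 9*l + 14)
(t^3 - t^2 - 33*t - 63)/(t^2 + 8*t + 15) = (t^2 - 4*t - 21)/(t + 5)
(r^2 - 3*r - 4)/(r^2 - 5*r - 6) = (r - 4)/(r - 6)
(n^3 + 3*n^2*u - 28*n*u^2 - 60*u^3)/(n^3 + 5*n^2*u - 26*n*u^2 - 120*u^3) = (n + 2*u)/(n + 4*u)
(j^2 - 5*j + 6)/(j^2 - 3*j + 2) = (j - 3)/(j - 1)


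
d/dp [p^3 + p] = 3*p^2 + 1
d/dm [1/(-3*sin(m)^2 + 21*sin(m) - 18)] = (2*sin(m) - 7)*cos(m)/(3*(sin(m)^2 - 7*sin(m) + 6)^2)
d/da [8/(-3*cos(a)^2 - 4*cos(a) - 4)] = -16*(3*cos(a) + 2)*sin(a)/(3*cos(a)^2 + 4*cos(a) + 4)^2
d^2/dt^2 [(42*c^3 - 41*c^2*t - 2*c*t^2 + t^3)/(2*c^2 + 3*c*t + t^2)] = c^2*(1064*c^3 + 1272*c^2*t + 312*c*t^2 - 56*t^3)/(8*c^6 + 36*c^5*t + 66*c^4*t^2 + 63*c^3*t^3 + 33*c^2*t^4 + 9*c*t^5 + t^6)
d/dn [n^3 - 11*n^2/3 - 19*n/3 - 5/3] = 3*n^2 - 22*n/3 - 19/3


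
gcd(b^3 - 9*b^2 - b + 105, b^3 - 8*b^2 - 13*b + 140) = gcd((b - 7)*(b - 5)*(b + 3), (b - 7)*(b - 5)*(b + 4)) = b^2 - 12*b + 35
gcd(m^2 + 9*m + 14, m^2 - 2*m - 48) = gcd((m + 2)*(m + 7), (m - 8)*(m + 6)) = 1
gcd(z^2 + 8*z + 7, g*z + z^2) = 1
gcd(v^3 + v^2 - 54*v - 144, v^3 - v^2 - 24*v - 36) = v + 3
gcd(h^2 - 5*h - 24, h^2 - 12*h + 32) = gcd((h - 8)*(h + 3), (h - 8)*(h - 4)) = h - 8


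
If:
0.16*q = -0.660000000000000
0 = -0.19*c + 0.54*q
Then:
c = -11.72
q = -4.12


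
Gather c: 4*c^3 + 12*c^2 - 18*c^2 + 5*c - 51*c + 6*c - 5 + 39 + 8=4*c^3 - 6*c^2 - 40*c + 42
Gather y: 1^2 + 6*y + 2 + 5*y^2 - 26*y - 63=5*y^2 - 20*y - 60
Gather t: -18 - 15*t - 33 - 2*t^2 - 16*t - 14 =-2*t^2 - 31*t - 65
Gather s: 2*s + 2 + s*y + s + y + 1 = s*(y + 3) + y + 3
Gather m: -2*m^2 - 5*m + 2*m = -2*m^2 - 3*m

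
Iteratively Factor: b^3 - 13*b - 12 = (b + 1)*(b^2 - b - 12) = (b - 4)*(b + 1)*(b + 3)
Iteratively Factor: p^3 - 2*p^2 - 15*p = (p)*(p^2 - 2*p - 15) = p*(p + 3)*(p - 5)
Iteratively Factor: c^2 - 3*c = (c)*(c - 3)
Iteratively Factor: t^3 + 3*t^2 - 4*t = (t - 1)*(t^2 + 4*t) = t*(t - 1)*(t + 4)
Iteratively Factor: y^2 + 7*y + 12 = (y + 3)*(y + 4)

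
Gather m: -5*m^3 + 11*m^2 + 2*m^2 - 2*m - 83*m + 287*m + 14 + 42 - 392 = -5*m^3 + 13*m^2 + 202*m - 336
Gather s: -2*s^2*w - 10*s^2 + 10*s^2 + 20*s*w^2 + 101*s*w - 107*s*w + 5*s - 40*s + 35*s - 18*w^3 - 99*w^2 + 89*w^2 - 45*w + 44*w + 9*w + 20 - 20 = -2*s^2*w + s*(20*w^2 - 6*w) - 18*w^3 - 10*w^2 + 8*w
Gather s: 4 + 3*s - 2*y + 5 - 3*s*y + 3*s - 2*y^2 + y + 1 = s*(6 - 3*y) - 2*y^2 - y + 10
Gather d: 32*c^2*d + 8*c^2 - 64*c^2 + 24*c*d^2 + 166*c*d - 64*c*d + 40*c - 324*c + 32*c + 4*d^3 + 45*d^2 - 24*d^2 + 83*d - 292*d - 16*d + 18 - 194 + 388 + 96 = -56*c^2 - 252*c + 4*d^3 + d^2*(24*c + 21) + d*(32*c^2 + 102*c - 225) + 308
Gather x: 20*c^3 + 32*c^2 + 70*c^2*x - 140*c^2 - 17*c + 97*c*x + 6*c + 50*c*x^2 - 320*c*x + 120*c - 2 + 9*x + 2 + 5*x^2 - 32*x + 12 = 20*c^3 - 108*c^2 + 109*c + x^2*(50*c + 5) + x*(70*c^2 - 223*c - 23) + 12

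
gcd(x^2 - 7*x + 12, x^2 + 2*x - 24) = x - 4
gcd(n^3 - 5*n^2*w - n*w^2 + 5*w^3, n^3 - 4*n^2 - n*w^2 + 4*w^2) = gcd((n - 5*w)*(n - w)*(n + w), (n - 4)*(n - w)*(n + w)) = -n^2 + w^2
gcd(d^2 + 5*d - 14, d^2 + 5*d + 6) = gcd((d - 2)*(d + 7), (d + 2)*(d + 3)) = 1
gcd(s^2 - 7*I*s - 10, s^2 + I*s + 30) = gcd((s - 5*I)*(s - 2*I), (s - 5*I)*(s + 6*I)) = s - 5*I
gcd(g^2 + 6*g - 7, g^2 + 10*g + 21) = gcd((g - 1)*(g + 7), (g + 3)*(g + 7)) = g + 7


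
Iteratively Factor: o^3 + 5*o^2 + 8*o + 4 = (o + 1)*(o^2 + 4*o + 4) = (o + 1)*(o + 2)*(o + 2)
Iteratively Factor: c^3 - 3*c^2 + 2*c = (c - 2)*(c^2 - c) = c*(c - 2)*(c - 1)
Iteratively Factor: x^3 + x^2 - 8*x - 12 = (x + 2)*(x^2 - x - 6) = (x + 2)^2*(x - 3)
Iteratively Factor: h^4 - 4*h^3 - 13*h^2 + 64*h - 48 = (h - 4)*(h^3 - 13*h + 12) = (h - 4)*(h + 4)*(h^2 - 4*h + 3) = (h - 4)*(h - 1)*(h + 4)*(h - 3)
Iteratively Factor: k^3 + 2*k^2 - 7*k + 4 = (k + 4)*(k^2 - 2*k + 1) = (k - 1)*(k + 4)*(k - 1)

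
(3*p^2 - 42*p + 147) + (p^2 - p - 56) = 4*p^2 - 43*p + 91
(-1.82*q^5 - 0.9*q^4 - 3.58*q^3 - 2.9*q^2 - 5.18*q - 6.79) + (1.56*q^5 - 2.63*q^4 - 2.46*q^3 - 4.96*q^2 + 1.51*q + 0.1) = -0.26*q^5 - 3.53*q^4 - 6.04*q^3 - 7.86*q^2 - 3.67*q - 6.69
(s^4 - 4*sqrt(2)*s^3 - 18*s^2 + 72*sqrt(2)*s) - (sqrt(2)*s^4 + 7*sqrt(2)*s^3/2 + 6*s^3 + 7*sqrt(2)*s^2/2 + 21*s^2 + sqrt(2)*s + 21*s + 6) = -sqrt(2)*s^4 + s^4 - 15*sqrt(2)*s^3/2 - 6*s^3 - 39*s^2 - 7*sqrt(2)*s^2/2 - 21*s + 71*sqrt(2)*s - 6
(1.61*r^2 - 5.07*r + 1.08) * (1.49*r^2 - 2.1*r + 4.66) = 2.3989*r^4 - 10.9353*r^3 + 19.7588*r^2 - 25.8942*r + 5.0328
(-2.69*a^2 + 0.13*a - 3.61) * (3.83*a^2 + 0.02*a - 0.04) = -10.3027*a^4 + 0.4441*a^3 - 13.7161*a^2 - 0.0774*a + 0.1444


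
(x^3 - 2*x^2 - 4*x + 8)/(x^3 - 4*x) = (x - 2)/x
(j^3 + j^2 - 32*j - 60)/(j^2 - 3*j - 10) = (j^2 - j - 30)/(j - 5)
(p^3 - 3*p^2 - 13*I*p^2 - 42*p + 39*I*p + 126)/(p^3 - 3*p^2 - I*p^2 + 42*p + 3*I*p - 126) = (p - 6*I)/(p + 6*I)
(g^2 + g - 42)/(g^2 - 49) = (g - 6)/(g - 7)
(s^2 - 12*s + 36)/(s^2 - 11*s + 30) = (s - 6)/(s - 5)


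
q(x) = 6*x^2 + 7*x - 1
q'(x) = 12*x + 7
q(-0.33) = -2.66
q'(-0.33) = 3.04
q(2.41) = 50.72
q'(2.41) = 35.92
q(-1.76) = 5.27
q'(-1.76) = -14.12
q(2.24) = 44.79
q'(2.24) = 33.88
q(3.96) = 120.81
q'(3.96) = 54.52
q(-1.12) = -1.31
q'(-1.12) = -6.44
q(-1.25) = -0.38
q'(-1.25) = -8.00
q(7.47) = 386.10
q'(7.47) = 96.64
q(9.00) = 548.00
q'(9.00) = 115.00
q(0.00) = -1.00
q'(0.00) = 7.00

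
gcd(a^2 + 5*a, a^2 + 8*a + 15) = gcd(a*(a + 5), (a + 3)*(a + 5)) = a + 5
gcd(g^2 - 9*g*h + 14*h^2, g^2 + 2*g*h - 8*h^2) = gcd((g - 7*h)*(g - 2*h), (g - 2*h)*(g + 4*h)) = g - 2*h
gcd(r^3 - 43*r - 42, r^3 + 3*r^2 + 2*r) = r + 1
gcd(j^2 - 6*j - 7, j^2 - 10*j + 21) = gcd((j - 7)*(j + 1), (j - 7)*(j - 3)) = j - 7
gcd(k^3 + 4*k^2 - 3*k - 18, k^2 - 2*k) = k - 2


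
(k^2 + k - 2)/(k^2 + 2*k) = (k - 1)/k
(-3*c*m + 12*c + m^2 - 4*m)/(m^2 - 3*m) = (-3*c*m + 12*c + m^2 - 4*m)/(m*(m - 3))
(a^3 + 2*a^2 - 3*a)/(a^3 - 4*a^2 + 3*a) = (a + 3)/(a - 3)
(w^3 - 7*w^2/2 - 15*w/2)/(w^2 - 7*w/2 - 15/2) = w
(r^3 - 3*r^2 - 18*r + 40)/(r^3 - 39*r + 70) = (r + 4)/(r + 7)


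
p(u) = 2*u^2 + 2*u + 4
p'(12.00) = 50.00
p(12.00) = 316.00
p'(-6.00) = -22.00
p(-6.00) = 64.00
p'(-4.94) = -17.76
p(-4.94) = 42.93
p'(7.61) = 32.44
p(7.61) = 135.04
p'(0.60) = 4.40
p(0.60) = 5.92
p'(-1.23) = -2.92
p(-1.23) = 4.57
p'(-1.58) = -4.32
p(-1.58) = 5.83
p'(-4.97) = -17.88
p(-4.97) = 43.46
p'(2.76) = 13.04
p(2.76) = 24.76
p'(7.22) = 30.88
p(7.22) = 122.70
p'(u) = 4*u + 2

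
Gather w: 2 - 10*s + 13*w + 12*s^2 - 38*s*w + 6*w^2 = 12*s^2 - 10*s + 6*w^2 + w*(13 - 38*s) + 2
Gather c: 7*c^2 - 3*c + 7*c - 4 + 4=7*c^2 + 4*c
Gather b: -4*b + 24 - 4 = 20 - 4*b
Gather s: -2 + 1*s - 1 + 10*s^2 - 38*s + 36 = 10*s^2 - 37*s + 33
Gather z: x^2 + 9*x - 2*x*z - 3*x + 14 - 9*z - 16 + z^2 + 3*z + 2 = x^2 + 6*x + z^2 + z*(-2*x - 6)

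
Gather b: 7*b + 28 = 7*b + 28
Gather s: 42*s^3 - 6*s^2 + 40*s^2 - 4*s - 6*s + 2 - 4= 42*s^3 + 34*s^2 - 10*s - 2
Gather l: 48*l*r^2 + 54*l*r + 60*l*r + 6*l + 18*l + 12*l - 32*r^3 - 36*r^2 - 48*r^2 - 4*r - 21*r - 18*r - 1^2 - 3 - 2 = l*(48*r^2 + 114*r + 36) - 32*r^3 - 84*r^2 - 43*r - 6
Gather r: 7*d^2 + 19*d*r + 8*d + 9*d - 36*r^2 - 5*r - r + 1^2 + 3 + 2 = 7*d^2 + 17*d - 36*r^2 + r*(19*d - 6) + 6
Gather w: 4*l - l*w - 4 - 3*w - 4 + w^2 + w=4*l + w^2 + w*(-l - 2) - 8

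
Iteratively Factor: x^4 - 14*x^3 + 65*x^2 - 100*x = (x - 5)*(x^3 - 9*x^2 + 20*x) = (x - 5)^2*(x^2 - 4*x) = (x - 5)^2*(x - 4)*(x)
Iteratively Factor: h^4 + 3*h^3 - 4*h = (h)*(h^3 + 3*h^2 - 4) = h*(h + 2)*(h^2 + h - 2) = h*(h + 2)^2*(h - 1)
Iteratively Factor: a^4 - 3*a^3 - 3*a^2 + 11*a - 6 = (a - 1)*(a^3 - 2*a^2 - 5*a + 6) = (a - 1)*(a + 2)*(a^2 - 4*a + 3) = (a - 1)^2*(a + 2)*(a - 3)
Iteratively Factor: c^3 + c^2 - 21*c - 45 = (c + 3)*(c^2 - 2*c - 15) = (c - 5)*(c + 3)*(c + 3)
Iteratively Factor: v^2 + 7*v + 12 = (v + 4)*(v + 3)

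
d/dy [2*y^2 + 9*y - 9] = 4*y + 9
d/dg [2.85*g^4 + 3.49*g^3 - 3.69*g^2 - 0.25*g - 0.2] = 11.4*g^3 + 10.47*g^2 - 7.38*g - 0.25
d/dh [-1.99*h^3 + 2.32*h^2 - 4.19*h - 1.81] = -5.97*h^2 + 4.64*h - 4.19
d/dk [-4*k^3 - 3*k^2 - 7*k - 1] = -12*k^2 - 6*k - 7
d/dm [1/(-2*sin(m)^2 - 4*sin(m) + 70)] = (sin(m) + 1)*cos(m)/(sin(m)^2 + 2*sin(m) - 35)^2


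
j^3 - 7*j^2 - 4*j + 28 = (j - 7)*(j - 2)*(j + 2)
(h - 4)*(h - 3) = h^2 - 7*h + 12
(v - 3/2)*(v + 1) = v^2 - v/2 - 3/2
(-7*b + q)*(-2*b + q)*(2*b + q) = 28*b^3 - 4*b^2*q - 7*b*q^2 + q^3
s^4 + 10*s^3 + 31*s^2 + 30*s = s*(s + 2)*(s + 3)*(s + 5)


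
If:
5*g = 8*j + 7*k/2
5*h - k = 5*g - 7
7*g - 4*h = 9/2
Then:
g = 4*k/15 - 11/30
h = 7*k/15 - 53/30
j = -13*k/48 - 11/48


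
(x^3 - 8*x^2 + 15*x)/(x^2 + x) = (x^2 - 8*x + 15)/(x + 1)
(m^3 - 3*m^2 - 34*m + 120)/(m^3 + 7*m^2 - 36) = (m^2 - 9*m + 20)/(m^2 + m - 6)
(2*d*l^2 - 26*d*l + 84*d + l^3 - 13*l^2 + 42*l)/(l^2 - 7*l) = 2*d - 12*d/l + l - 6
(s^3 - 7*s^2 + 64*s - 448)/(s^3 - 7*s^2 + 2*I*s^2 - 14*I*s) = (s^2 + 64)/(s*(s + 2*I))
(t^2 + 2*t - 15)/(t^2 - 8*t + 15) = (t + 5)/(t - 5)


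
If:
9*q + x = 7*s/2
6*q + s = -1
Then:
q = -x/30 - 7/60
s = x/5 - 3/10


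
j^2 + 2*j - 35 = (j - 5)*(j + 7)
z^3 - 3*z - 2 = (z - 2)*(z + 1)^2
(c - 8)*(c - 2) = c^2 - 10*c + 16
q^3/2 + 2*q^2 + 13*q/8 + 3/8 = (q/2 + 1/4)*(q + 1/2)*(q + 3)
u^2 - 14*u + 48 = (u - 8)*(u - 6)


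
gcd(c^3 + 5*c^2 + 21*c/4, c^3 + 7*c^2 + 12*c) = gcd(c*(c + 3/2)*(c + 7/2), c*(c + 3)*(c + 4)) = c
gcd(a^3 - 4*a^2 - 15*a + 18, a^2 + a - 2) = a - 1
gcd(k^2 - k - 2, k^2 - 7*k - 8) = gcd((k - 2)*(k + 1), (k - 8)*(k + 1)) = k + 1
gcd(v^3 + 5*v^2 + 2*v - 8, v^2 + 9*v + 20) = v + 4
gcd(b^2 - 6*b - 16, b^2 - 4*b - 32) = b - 8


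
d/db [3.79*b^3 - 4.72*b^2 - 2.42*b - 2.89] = 11.37*b^2 - 9.44*b - 2.42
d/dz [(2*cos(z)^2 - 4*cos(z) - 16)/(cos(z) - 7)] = 2*(sin(z)^2 + 14*cos(z) - 23)*sin(z)/(cos(z) - 7)^2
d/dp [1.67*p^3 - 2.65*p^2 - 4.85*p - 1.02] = 5.01*p^2 - 5.3*p - 4.85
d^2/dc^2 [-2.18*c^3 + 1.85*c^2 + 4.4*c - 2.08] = 3.7 - 13.08*c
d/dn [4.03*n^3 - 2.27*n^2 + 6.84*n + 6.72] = 12.09*n^2 - 4.54*n + 6.84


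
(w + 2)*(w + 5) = w^2 + 7*w + 10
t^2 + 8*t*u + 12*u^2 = (t + 2*u)*(t + 6*u)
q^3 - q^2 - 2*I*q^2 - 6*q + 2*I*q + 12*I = (q - 3)*(q + 2)*(q - 2*I)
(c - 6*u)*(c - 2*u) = c^2 - 8*c*u + 12*u^2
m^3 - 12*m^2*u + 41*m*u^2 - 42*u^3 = (m - 7*u)*(m - 3*u)*(m - 2*u)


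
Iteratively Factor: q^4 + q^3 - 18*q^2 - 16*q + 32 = (q + 4)*(q^3 - 3*q^2 - 6*q + 8) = (q + 2)*(q + 4)*(q^2 - 5*q + 4) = (q - 4)*(q + 2)*(q + 4)*(q - 1)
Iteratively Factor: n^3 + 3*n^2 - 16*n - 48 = (n + 3)*(n^2 - 16) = (n - 4)*(n + 3)*(n + 4)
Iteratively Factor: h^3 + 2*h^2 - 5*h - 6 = (h + 1)*(h^2 + h - 6) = (h + 1)*(h + 3)*(h - 2)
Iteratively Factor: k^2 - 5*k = (k)*(k - 5)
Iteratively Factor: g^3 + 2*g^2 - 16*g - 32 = (g + 4)*(g^2 - 2*g - 8) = (g - 4)*(g + 4)*(g + 2)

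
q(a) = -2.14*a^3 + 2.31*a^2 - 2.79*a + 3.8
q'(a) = -6.42*a^2 + 4.62*a - 2.79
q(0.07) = 3.62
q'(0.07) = -2.50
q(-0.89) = 9.62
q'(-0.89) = -11.99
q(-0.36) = 5.20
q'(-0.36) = -5.29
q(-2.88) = 82.12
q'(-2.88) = -69.35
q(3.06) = -44.42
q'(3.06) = -48.77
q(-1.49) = 20.16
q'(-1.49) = -23.93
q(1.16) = 0.33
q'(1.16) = -6.07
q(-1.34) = 16.84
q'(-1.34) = -20.51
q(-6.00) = 565.94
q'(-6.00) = -261.63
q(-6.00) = 565.94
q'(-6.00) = -261.63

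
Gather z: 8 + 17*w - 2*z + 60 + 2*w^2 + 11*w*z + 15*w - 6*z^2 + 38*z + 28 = 2*w^2 + 32*w - 6*z^2 + z*(11*w + 36) + 96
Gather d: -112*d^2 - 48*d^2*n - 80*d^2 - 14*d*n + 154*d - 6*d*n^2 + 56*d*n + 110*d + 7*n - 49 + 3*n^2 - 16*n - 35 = d^2*(-48*n - 192) + d*(-6*n^2 + 42*n + 264) + 3*n^2 - 9*n - 84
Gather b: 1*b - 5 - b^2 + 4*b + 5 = -b^2 + 5*b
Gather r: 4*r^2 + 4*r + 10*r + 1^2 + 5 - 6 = 4*r^2 + 14*r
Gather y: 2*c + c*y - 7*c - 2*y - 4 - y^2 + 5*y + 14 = -5*c - y^2 + y*(c + 3) + 10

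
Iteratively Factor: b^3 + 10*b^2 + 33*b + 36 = (b + 4)*(b^2 + 6*b + 9) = (b + 3)*(b + 4)*(b + 3)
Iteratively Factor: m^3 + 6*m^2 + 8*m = (m + 4)*(m^2 + 2*m) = (m + 2)*(m + 4)*(m)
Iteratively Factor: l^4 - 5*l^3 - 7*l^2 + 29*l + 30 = (l - 5)*(l^3 - 7*l - 6) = (l - 5)*(l + 2)*(l^2 - 2*l - 3) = (l - 5)*(l - 3)*(l + 2)*(l + 1)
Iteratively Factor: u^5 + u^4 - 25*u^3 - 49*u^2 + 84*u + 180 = (u + 3)*(u^4 - 2*u^3 - 19*u^2 + 8*u + 60) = (u - 2)*(u + 3)*(u^3 - 19*u - 30) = (u - 5)*(u - 2)*(u + 3)*(u^2 + 5*u + 6) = (u - 5)*(u - 2)*(u + 2)*(u + 3)*(u + 3)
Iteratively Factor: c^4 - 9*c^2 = (c)*(c^3 - 9*c) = c*(c + 3)*(c^2 - 3*c) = c*(c - 3)*(c + 3)*(c)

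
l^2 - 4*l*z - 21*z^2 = (l - 7*z)*(l + 3*z)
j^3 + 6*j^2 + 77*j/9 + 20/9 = (j + 1/3)*(j + 5/3)*(j + 4)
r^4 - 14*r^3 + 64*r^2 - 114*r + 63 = (r - 7)*(r - 3)^2*(r - 1)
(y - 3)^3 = y^3 - 9*y^2 + 27*y - 27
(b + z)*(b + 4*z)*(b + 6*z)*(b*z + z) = b^4*z + 11*b^3*z^2 + b^3*z + 34*b^2*z^3 + 11*b^2*z^2 + 24*b*z^4 + 34*b*z^3 + 24*z^4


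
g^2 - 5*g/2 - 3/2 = (g - 3)*(g + 1/2)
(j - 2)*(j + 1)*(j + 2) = j^3 + j^2 - 4*j - 4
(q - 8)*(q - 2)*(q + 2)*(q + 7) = q^4 - q^3 - 60*q^2 + 4*q + 224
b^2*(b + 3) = b^3 + 3*b^2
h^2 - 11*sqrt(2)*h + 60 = (h - 6*sqrt(2))*(h - 5*sqrt(2))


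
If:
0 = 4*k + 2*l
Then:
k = -l/2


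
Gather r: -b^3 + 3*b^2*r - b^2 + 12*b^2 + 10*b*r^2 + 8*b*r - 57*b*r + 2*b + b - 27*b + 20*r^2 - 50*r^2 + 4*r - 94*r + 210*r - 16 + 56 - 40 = -b^3 + 11*b^2 - 24*b + r^2*(10*b - 30) + r*(3*b^2 - 49*b + 120)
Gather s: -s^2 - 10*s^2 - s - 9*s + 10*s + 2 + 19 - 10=11 - 11*s^2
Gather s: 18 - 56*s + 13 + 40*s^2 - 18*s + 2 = 40*s^2 - 74*s + 33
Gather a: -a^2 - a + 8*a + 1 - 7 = -a^2 + 7*a - 6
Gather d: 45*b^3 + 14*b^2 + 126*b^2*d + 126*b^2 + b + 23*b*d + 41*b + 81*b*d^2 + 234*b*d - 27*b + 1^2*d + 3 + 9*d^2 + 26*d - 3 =45*b^3 + 140*b^2 + 15*b + d^2*(81*b + 9) + d*(126*b^2 + 257*b + 27)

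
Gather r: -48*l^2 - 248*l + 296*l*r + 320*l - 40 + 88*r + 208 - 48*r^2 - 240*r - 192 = -48*l^2 + 72*l - 48*r^2 + r*(296*l - 152) - 24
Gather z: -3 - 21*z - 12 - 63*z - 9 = -84*z - 24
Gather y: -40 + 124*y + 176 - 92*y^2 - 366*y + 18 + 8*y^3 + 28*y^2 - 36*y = 8*y^3 - 64*y^2 - 278*y + 154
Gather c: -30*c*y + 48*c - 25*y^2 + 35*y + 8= c*(48 - 30*y) - 25*y^2 + 35*y + 8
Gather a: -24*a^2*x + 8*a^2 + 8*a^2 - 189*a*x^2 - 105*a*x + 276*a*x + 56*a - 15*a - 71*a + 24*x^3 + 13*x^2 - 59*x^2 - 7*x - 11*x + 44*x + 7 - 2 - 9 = a^2*(16 - 24*x) + a*(-189*x^2 + 171*x - 30) + 24*x^3 - 46*x^2 + 26*x - 4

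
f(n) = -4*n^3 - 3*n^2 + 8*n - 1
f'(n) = -12*n^2 - 6*n + 8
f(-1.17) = -8.06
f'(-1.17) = -1.41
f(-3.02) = 57.65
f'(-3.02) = -83.32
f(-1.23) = -7.94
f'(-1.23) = -2.77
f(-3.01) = 56.82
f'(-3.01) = -82.66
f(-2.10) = 6.01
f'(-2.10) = -32.32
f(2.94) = -105.06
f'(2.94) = -113.36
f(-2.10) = 6.01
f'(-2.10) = -32.32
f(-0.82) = -7.37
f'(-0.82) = 4.85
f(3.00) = -112.00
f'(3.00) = -118.00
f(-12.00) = 6383.00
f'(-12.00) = -1648.00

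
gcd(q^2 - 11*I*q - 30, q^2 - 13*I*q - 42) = q - 6*I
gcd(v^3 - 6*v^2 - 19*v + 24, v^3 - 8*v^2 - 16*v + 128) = v - 8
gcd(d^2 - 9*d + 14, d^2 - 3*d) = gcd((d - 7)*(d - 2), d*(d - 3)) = 1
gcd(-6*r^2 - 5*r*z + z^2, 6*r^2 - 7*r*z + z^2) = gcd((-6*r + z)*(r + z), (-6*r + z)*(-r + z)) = -6*r + z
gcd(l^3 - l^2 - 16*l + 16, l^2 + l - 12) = l + 4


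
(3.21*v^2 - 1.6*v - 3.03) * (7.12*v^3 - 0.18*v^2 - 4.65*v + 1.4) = 22.8552*v^5 - 11.9698*v^4 - 36.2121*v^3 + 12.4794*v^2 + 11.8495*v - 4.242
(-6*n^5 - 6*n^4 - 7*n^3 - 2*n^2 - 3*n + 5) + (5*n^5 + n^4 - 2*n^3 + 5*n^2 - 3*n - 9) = -n^5 - 5*n^4 - 9*n^3 + 3*n^2 - 6*n - 4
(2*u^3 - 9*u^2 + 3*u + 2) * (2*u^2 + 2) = 4*u^5 - 18*u^4 + 10*u^3 - 14*u^2 + 6*u + 4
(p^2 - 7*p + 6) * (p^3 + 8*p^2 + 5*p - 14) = p^5 + p^4 - 45*p^3 - p^2 + 128*p - 84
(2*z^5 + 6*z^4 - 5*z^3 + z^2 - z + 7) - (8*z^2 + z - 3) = 2*z^5 + 6*z^4 - 5*z^3 - 7*z^2 - 2*z + 10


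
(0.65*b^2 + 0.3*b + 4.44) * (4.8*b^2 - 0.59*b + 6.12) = 3.12*b^4 + 1.0565*b^3 + 25.113*b^2 - 0.7836*b + 27.1728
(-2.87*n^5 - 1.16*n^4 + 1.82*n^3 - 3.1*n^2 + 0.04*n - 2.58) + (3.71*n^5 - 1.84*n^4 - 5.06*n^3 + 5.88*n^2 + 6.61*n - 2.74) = 0.84*n^5 - 3.0*n^4 - 3.24*n^3 + 2.78*n^2 + 6.65*n - 5.32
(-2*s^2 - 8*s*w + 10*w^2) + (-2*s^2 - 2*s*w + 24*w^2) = -4*s^2 - 10*s*w + 34*w^2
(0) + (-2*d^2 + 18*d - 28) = -2*d^2 + 18*d - 28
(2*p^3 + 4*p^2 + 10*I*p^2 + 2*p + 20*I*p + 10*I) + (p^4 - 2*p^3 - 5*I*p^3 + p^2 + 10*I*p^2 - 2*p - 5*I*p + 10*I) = p^4 - 5*I*p^3 + 5*p^2 + 20*I*p^2 + 15*I*p + 20*I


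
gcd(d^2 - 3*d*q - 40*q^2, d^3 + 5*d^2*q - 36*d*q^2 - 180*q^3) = d + 5*q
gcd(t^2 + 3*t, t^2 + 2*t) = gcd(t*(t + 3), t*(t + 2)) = t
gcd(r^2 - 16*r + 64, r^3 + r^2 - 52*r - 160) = r - 8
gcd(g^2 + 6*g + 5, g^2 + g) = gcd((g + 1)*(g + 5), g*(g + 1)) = g + 1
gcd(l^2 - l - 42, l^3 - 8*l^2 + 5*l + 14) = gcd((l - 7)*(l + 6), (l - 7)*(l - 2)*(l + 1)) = l - 7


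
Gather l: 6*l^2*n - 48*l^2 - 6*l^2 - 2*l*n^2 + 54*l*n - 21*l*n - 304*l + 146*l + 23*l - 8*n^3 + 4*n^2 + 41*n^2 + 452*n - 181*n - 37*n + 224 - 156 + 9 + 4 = l^2*(6*n - 54) + l*(-2*n^2 + 33*n - 135) - 8*n^3 + 45*n^2 + 234*n + 81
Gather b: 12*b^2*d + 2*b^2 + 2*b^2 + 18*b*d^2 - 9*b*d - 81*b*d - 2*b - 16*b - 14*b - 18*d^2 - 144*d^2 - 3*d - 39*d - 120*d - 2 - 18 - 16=b^2*(12*d + 4) + b*(18*d^2 - 90*d - 32) - 162*d^2 - 162*d - 36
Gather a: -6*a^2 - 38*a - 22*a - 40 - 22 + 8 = -6*a^2 - 60*a - 54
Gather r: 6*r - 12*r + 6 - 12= -6*r - 6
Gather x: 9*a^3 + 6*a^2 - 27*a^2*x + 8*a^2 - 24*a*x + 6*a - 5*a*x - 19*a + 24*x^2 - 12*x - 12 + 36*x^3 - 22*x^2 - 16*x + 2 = 9*a^3 + 14*a^2 - 13*a + 36*x^3 + 2*x^2 + x*(-27*a^2 - 29*a - 28) - 10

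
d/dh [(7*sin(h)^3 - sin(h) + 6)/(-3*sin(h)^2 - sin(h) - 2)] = (-21*sin(h)^4 - 14*sin(h)^3 - 45*sin(h)^2 + 36*sin(h) + 8)*cos(h)/(3*sin(h)^2 + sin(h) + 2)^2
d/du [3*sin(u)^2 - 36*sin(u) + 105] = 6*(sin(u) - 6)*cos(u)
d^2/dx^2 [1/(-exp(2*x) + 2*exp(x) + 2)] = 2*(4*(1 - exp(x))^2*exp(x) + (2*exp(x) - 1)*(-exp(2*x) + 2*exp(x) + 2))*exp(x)/(-exp(2*x) + 2*exp(x) + 2)^3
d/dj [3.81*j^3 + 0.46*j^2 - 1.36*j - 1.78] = 11.43*j^2 + 0.92*j - 1.36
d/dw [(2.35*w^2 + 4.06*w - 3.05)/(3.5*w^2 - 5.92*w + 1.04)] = (-28.122*w^2 + 26.238*w - 13.8336)/(12.25*w^4 - 41.44*w^3 + 42.3264*w^2 - 12.3136*w + 1.0816)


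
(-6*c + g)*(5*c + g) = -30*c^2 - c*g + g^2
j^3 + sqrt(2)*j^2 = j^2*(j + sqrt(2))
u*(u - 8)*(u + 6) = u^3 - 2*u^2 - 48*u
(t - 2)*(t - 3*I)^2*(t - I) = t^4 - 2*t^3 - 7*I*t^3 - 15*t^2 + 14*I*t^2 + 30*t + 9*I*t - 18*I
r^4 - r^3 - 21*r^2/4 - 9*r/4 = r*(r - 3)*(r + 1/2)*(r + 3/2)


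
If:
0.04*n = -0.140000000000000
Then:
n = -3.50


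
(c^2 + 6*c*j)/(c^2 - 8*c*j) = (c + 6*j)/(c - 8*j)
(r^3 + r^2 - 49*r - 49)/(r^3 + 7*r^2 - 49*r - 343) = (r + 1)/(r + 7)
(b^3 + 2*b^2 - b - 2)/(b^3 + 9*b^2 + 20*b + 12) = (b - 1)/(b + 6)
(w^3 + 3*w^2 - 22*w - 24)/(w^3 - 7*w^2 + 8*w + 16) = (w + 6)/(w - 4)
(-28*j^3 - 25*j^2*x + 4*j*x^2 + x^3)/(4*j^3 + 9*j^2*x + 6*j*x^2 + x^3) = (-28*j^2 + 3*j*x + x^2)/(4*j^2 + 5*j*x + x^2)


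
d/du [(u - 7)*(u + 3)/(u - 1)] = (u^2 - 2*u + 25)/(u^2 - 2*u + 1)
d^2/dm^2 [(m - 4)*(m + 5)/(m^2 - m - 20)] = 4*(m^3 + 60*m - 20)/(m^6 - 3*m^5 - 57*m^4 + 119*m^3 + 1140*m^2 - 1200*m - 8000)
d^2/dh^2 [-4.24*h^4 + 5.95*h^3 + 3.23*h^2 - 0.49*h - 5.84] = -50.88*h^2 + 35.7*h + 6.46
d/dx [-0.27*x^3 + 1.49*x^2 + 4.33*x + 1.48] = -0.81*x^2 + 2.98*x + 4.33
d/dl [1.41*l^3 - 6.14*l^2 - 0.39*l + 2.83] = 4.23*l^2 - 12.28*l - 0.39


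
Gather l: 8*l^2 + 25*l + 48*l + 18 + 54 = 8*l^2 + 73*l + 72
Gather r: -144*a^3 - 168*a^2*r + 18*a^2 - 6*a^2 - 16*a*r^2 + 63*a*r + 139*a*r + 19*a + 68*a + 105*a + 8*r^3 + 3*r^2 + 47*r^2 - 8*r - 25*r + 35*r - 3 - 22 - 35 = -144*a^3 + 12*a^2 + 192*a + 8*r^3 + r^2*(50 - 16*a) + r*(-168*a^2 + 202*a + 2) - 60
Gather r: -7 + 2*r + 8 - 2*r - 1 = 0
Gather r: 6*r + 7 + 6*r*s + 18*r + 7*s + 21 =r*(6*s + 24) + 7*s + 28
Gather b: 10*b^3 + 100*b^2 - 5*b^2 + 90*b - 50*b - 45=10*b^3 + 95*b^2 + 40*b - 45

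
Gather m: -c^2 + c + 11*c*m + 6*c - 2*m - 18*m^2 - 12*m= -c^2 + 7*c - 18*m^2 + m*(11*c - 14)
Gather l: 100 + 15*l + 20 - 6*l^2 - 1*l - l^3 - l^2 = -l^3 - 7*l^2 + 14*l + 120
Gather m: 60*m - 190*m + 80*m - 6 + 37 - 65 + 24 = -50*m - 10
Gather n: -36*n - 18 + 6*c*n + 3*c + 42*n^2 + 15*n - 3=3*c + 42*n^2 + n*(6*c - 21) - 21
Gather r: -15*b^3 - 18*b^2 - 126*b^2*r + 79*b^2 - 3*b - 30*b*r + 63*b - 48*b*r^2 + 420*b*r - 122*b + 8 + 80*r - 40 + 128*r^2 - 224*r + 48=-15*b^3 + 61*b^2 - 62*b + r^2*(128 - 48*b) + r*(-126*b^2 + 390*b - 144) + 16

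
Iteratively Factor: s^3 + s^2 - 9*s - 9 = (s + 3)*(s^2 - 2*s - 3) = (s + 1)*(s + 3)*(s - 3)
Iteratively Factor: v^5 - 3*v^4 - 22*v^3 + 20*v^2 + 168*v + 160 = (v + 2)*(v^4 - 5*v^3 - 12*v^2 + 44*v + 80) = (v + 2)^2*(v^3 - 7*v^2 + 2*v + 40) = (v - 5)*(v + 2)^2*(v^2 - 2*v - 8) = (v - 5)*(v + 2)^3*(v - 4)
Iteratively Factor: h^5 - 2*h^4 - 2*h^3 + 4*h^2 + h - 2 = (h - 1)*(h^4 - h^3 - 3*h^2 + h + 2) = (h - 1)*(h + 1)*(h^3 - 2*h^2 - h + 2) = (h - 1)*(h + 1)^2*(h^2 - 3*h + 2) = (h - 2)*(h - 1)*(h + 1)^2*(h - 1)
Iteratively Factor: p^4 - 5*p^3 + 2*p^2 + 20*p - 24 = (p - 2)*(p^3 - 3*p^2 - 4*p + 12) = (p - 2)^2*(p^2 - p - 6) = (p - 2)^2*(p + 2)*(p - 3)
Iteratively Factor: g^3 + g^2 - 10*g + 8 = (g - 1)*(g^2 + 2*g - 8) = (g - 2)*(g - 1)*(g + 4)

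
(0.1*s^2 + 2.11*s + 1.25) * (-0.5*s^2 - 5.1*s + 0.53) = -0.05*s^4 - 1.565*s^3 - 11.333*s^2 - 5.2567*s + 0.6625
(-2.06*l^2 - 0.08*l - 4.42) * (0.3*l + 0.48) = -0.618*l^3 - 1.0128*l^2 - 1.3644*l - 2.1216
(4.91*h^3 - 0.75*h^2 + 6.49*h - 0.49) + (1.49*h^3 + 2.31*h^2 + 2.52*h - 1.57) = 6.4*h^3 + 1.56*h^2 + 9.01*h - 2.06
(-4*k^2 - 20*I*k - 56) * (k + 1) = -4*k^3 - 4*k^2 - 20*I*k^2 - 56*k - 20*I*k - 56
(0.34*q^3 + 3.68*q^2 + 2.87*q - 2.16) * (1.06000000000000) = 0.3604*q^3 + 3.9008*q^2 + 3.0422*q - 2.2896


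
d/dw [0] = 0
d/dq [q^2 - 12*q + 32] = 2*q - 12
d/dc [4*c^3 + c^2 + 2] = 2*c*(6*c + 1)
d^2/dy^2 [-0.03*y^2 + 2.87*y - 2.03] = -0.0600000000000000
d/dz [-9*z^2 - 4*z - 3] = -18*z - 4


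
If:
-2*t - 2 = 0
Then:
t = -1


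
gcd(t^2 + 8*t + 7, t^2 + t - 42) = t + 7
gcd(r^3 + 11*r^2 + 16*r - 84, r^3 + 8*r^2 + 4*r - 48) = r^2 + 4*r - 12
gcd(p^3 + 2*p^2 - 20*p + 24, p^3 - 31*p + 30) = p + 6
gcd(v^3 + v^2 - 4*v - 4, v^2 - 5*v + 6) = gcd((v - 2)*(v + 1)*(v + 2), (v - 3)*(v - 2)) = v - 2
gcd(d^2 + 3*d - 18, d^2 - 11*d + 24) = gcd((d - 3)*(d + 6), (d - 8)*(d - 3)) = d - 3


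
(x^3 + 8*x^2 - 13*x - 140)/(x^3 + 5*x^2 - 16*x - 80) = (x + 7)/(x + 4)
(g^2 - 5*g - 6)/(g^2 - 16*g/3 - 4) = 3*(g + 1)/(3*g + 2)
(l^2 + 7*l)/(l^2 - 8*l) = (l + 7)/(l - 8)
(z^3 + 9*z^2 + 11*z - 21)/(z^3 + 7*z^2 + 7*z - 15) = (z + 7)/(z + 5)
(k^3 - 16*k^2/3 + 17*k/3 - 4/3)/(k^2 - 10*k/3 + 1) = (k^2 - 5*k + 4)/(k - 3)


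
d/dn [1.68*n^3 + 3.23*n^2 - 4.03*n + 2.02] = 5.04*n^2 + 6.46*n - 4.03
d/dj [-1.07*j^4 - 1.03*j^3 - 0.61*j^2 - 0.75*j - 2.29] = -4.28*j^3 - 3.09*j^2 - 1.22*j - 0.75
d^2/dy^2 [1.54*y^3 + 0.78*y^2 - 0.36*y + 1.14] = 9.24*y + 1.56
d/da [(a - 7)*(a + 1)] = 2*a - 6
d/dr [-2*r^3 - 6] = -6*r^2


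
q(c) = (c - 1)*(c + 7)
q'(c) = 2*c + 6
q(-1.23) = -12.87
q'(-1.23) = 3.54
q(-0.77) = -11.03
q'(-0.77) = 4.46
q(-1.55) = -13.90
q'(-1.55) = 2.90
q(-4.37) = -14.12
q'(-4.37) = -2.74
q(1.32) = 2.66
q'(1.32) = 8.64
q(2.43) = 13.48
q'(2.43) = 10.86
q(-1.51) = -13.78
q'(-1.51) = 2.98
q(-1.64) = -14.15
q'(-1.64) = 2.72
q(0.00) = -7.00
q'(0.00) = 6.00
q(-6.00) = -7.00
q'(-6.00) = -6.00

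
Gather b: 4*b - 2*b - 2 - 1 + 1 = 2*b - 2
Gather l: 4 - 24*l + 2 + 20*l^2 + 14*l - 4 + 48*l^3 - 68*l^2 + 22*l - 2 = 48*l^3 - 48*l^2 + 12*l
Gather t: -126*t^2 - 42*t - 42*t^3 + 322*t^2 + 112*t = -42*t^3 + 196*t^2 + 70*t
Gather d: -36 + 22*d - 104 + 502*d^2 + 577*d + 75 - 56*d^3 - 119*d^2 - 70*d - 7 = -56*d^3 + 383*d^2 + 529*d - 72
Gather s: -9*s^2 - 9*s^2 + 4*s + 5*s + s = -18*s^2 + 10*s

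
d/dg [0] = 0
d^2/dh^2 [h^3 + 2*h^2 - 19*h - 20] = 6*h + 4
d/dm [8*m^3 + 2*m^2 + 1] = 4*m*(6*m + 1)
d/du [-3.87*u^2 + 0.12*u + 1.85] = 0.12 - 7.74*u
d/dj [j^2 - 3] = 2*j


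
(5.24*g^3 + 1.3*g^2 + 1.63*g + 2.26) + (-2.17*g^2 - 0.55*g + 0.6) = 5.24*g^3 - 0.87*g^2 + 1.08*g + 2.86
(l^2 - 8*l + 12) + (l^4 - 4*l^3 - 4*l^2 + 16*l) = l^4 - 4*l^3 - 3*l^2 + 8*l + 12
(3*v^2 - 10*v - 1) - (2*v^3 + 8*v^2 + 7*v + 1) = -2*v^3 - 5*v^2 - 17*v - 2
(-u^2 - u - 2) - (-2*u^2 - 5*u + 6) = u^2 + 4*u - 8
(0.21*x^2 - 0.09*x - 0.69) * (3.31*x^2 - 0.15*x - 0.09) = 0.6951*x^4 - 0.3294*x^3 - 2.2893*x^2 + 0.1116*x + 0.0621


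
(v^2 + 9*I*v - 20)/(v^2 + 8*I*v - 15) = (v + 4*I)/(v + 3*I)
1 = 1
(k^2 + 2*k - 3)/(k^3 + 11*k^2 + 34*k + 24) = (k^2 + 2*k - 3)/(k^3 + 11*k^2 + 34*k + 24)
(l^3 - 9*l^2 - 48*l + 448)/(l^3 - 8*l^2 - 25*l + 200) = (l^2 - l - 56)/(l^2 - 25)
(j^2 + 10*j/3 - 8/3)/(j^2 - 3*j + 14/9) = 3*(j + 4)/(3*j - 7)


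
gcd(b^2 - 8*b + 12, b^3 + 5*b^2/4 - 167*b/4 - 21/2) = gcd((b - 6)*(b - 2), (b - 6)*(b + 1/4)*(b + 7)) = b - 6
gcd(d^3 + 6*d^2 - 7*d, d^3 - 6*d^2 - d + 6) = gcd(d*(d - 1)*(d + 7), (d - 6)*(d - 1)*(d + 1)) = d - 1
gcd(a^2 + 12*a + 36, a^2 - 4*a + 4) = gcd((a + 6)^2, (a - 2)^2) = 1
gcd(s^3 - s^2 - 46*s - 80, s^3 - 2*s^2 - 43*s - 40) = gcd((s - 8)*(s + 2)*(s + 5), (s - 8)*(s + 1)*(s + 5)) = s^2 - 3*s - 40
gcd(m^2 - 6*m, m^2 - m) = m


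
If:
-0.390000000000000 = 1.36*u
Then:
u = -0.29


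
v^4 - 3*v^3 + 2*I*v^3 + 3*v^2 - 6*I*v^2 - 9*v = v*(v - 3)*(v - I)*(v + 3*I)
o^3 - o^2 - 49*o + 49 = (o - 7)*(o - 1)*(o + 7)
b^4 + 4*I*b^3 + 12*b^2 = b^2*(b - 2*I)*(b + 6*I)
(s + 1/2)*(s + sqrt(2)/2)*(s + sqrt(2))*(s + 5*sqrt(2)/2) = s^4 + s^3/2 + 4*sqrt(2)*s^3 + 2*sqrt(2)*s^2 + 17*s^2/2 + 5*sqrt(2)*s/2 + 17*s/4 + 5*sqrt(2)/4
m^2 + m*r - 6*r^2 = (m - 2*r)*(m + 3*r)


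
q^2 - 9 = (q - 3)*(q + 3)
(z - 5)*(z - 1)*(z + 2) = z^3 - 4*z^2 - 7*z + 10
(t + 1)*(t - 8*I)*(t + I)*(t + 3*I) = t^4 + t^3 - 4*I*t^3 + 29*t^2 - 4*I*t^2 + 29*t + 24*I*t + 24*I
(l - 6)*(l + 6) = l^2 - 36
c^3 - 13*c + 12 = (c - 3)*(c - 1)*(c + 4)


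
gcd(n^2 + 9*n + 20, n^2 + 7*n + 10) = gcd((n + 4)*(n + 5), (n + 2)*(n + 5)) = n + 5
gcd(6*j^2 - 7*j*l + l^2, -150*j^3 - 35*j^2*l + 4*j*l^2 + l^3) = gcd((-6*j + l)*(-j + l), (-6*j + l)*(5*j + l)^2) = 6*j - l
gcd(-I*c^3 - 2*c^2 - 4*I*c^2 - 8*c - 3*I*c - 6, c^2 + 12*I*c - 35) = 1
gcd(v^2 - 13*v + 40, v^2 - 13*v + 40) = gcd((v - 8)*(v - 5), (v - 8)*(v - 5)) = v^2 - 13*v + 40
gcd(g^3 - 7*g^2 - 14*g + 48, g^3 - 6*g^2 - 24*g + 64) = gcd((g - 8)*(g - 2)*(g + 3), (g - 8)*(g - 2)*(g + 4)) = g^2 - 10*g + 16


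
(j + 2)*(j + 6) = j^2 + 8*j + 12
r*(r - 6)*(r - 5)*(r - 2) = r^4 - 13*r^3 + 52*r^2 - 60*r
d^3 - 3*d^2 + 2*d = d*(d - 2)*(d - 1)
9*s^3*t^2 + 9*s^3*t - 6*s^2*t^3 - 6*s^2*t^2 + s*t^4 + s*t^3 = t*(-3*s + t)^2*(s*t + s)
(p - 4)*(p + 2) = p^2 - 2*p - 8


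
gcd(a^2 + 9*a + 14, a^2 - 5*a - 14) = a + 2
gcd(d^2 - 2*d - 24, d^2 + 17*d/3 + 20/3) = d + 4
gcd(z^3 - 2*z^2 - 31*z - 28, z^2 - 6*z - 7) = z^2 - 6*z - 7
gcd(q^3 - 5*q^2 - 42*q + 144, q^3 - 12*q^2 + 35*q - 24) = q^2 - 11*q + 24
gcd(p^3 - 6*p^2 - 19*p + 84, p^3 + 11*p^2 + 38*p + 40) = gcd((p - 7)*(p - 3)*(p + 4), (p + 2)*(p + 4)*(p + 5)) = p + 4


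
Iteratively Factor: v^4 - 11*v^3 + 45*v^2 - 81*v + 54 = (v - 2)*(v^3 - 9*v^2 + 27*v - 27) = (v - 3)*(v - 2)*(v^2 - 6*v + 9) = (v - 3)^2*(v - 2)*(v - 3)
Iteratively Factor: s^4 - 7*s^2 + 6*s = (s)*(s^3 - 7*s + 6) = s*(s - 1)*(s^2 + s - 6) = s*(s - 1)*(s + 3)*(s - 2)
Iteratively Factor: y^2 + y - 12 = (y + 4)*(y - 3)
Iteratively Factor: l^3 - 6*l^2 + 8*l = (l)*(l^2 - 6*l + 8) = l*(l - 2)*(l - 4)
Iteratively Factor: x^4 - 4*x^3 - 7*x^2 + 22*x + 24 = (x + 2)*(x^3 - 6*x^2 + 5*x + 12) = (x - 4)*(x + 2)*(x^2 - 2*x - 3) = (x - 4)*(x + 1)*(x + 2)*(x - 3)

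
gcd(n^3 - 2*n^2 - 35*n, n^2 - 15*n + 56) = n - 7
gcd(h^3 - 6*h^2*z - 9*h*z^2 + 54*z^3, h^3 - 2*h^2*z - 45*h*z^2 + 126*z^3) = h^2 - 9*h*z + 18*z^2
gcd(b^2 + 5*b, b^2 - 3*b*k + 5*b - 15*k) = b + 5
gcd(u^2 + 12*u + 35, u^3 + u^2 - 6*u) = 1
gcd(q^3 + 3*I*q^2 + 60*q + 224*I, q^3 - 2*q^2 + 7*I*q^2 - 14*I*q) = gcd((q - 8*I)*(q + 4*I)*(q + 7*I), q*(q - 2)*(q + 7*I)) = q + 7*I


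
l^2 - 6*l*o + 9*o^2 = (l - 3*o)^2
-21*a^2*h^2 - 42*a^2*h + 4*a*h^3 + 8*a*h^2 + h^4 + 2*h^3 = h*(-3*a + h)*(7*a + h)*(h + 2)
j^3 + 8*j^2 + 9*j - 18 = (j - 1)*(j + 3)*(j + 6)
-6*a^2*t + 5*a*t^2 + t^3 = t*(-a + t)*(6*a + t)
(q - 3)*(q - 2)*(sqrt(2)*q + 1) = sqrt(2)*q^3 - 5*sqrt(2)*q^2 + q^2 - 5*q + 6*sqrt(2)*q + 6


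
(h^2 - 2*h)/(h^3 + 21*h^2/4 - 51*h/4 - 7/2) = 4*h/(4*h^2 + 29*h + 7)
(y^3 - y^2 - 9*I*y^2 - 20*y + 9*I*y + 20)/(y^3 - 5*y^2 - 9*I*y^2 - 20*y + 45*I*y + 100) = (y - 1)/(y - 5)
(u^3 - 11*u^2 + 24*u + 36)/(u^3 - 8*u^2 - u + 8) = (u^2 - 12*u + 36)/(u^2 - 9*u + 8)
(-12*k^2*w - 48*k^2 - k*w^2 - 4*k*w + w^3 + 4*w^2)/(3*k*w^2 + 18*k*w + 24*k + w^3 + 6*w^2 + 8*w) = (-4*k + w)/(w + 2)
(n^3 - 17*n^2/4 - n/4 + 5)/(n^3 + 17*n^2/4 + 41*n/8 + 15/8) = 2*(4*n^2 - 21*n + 20)/(8*n^2 + 26*n + 15)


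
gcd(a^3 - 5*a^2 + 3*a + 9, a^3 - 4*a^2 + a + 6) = a^2 - 2*a - 3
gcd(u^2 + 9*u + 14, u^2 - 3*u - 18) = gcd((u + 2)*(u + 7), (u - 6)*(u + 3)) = 1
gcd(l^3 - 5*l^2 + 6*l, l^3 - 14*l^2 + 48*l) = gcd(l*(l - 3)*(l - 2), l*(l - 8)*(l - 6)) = l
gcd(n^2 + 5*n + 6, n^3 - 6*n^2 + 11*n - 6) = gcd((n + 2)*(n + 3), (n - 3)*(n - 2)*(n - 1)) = 1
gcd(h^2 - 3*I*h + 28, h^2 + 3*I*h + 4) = h + 4*I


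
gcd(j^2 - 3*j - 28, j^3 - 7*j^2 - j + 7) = j - 7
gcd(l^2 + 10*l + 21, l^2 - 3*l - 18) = l + 3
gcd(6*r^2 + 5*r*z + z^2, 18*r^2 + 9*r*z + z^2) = 3*r + z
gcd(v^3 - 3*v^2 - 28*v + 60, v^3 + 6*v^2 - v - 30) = v^2 + 3*v - 10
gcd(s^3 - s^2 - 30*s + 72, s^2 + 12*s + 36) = s + 6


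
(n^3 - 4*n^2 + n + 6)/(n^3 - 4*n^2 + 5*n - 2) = (n^2 - 2*n - 3)/(n^2 - 2*n + 1)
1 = 1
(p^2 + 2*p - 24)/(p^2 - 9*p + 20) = (p + 6)/(p - 5)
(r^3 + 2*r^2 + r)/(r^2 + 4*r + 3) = r*(r + 1)/(r + 3)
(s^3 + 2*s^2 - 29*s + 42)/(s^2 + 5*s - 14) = s - 3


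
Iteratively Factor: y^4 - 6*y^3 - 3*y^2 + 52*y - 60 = (y - 5)*(y^3 - y^2 - 8*y + 12) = (y - 5)*(y - 2)*(y^2 + y - 6) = (y - 5)*(y - 2)^2*(y + 3)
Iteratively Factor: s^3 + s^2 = (s + 1)*(s^2) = s*(s + 1)*(s)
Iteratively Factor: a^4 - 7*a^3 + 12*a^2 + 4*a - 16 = (a - 4)*(a^3 - 3*a^2 + 4) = (a - 4)*(a - 2)*(a^2 - a - 2) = (a - 4)*(a - 2)*(a + 1)*(a - 2)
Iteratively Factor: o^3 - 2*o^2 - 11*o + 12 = (o - 1)*(o^2 - o - 12) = (o - 4)*(o - 1)*(o + 3)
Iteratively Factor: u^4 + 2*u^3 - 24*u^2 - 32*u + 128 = (u - 2)*(u^3 + 4*u^2 - 16*u - 64) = (u - 2)*(u + 4)*(u^2 - 16) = (u - 2)*(u + 4)^2*(u - 4)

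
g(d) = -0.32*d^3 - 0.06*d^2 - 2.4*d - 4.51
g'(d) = -0.96*d^2 - 0.12*d - 2.4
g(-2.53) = 6.36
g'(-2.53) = -8.24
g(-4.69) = 38.44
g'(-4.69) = -22.95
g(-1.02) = -1.78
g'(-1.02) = -3.28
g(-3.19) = 12.92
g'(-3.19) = -11.79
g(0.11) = -4.78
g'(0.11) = -2.42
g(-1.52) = 0.12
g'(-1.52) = -4.44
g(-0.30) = -3.79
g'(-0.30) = -2.45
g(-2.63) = 7.21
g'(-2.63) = -8.72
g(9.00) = -264.25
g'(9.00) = -81.24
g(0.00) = -4.51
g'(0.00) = -2.40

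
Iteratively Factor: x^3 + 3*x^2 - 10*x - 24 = (x - 3)*(x^2 + 6*x + 8) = (x - 3)*(x + 2)*(x + 4)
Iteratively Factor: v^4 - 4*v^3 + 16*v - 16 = (v - 2)*(v^3 - 2*v^2 - 4*v + 8) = (v - 2)*(v + 2)*(v^2 - 4*v + 4) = (v - 2)^2*(v + 2)*(v - 2)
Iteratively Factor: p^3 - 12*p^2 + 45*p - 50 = (p - 5)*(p^2 - 7*p + 10) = (p - 5)*(p - 2)*(p - 5)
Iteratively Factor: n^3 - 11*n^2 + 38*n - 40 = (n - 4)*(n^2 - 7*n + 10) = (n - 4)*(n - 2)*(n - 5)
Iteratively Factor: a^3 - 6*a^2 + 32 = (a + 2)*(a^2 - 8*a + 16) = (a - 4)*(a + 2)*(a - 4)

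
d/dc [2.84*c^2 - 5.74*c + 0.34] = 5.68*c - 5.74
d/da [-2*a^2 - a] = -4*a - 1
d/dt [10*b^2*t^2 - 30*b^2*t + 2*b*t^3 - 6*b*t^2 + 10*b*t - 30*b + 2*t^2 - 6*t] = 20*b^2*t - 30*b^2 + 6*b*t^2 - 12*b*t + 10*b + 4*t - 6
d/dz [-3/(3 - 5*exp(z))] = -15*exp(z)/(5*exp(z) - 3)^2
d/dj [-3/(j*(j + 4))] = 6*(j + 2)/(j^2*(j + 4)^2)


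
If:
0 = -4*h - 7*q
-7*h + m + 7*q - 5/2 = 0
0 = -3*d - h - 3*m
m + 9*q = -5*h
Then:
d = 25/228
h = -35/152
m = -5/152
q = 5/38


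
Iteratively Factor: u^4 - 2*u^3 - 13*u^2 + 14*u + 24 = (u + 3)*(u^3 - 5*u^2 + 2*u + 8) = (u + 1)*(u + 3)*(u^2 - 6*u + 8) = (u - 2)*(u + 1)*(u + 3)*(u - 4)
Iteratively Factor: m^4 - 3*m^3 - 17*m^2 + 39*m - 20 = (m + 4)*(m^3 - 7*m^2 + 11*m - 5) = (m - 1)*(m + 4)*(m^2 - 6*m + 5) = (m - 5)*(m - 1)*(m + 4)*(m - 1)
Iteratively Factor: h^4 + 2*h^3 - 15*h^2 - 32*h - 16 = (h + 1)*(h^3 + h^2 - 16*h - 16) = (h + 1)*(h + 4)*(h^2 - 3*h - 4) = (h + 1)^2*(h + 4)*(h - 4)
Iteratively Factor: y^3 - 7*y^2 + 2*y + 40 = (y - 4)*(y^2 - 3*y - 10) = (y - 4)*(y + 2)*(y - 5)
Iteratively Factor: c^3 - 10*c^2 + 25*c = (c)*(c^2 - 10*c + 25) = c*(c - 5)*(c - 5)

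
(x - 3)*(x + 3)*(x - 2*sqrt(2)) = x^3 - 2*sqrt(2)*x^2 - 9*x + 18*sqrt(2)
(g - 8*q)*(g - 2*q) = g^2 - 10*g*q + 16*q^2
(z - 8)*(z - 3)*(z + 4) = z^3 - 7*z^2 - 20*z + 96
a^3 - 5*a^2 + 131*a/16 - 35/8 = (a - 2)*(a - 7/4)*(a - 5/4)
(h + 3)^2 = h^2 + 6*h + 9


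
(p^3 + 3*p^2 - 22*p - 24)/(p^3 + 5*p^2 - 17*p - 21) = (p^2 + 2*p - 24)/(p^2 + 4*p - 21)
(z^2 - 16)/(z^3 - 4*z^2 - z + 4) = (z + 4)/(z^2 - 1)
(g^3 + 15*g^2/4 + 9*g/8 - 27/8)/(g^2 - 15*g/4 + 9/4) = (2*g^2 + 9*g + 9)/(2*(g - 3))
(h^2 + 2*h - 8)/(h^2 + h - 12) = (h - 2)/(h - 3)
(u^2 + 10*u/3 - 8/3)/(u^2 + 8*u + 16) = (u - 2/3)/(u + 4)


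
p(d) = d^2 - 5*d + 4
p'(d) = 2*d - 5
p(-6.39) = 76.78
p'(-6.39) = -17.78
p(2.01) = -2.01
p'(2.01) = -0.98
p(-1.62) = 14.72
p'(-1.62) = -8.24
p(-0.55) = 7.05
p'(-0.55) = -6.10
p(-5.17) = 56.58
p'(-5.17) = -15.34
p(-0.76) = 8.38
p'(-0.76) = -6.52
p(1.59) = -1.42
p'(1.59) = -1.82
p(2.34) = -2.22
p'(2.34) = -0.32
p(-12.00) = 208.00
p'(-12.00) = -29.00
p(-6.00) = 70.00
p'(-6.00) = -17.00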